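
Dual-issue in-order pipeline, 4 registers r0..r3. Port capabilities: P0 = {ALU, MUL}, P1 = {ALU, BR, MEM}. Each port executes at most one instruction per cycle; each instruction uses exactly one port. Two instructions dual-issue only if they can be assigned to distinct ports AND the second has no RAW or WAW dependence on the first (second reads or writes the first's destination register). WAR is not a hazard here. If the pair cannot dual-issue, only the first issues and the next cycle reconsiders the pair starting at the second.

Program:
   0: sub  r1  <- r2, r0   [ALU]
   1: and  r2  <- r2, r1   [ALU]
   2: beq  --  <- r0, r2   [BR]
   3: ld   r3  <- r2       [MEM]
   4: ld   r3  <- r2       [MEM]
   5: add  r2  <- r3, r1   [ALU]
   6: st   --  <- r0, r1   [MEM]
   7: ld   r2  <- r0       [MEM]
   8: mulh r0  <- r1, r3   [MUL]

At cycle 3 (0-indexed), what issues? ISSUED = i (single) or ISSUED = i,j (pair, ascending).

ISSUED = 3

  cy0 -> i0 (sub) RAW r1
  cy1 -> i1 (and) RAW r2
  cy2 -> i2 (beq) no-port BR/MEM
  cy3 -> i3 (ld) no-port MEM/MEM
  cy4 -> i4 (ld) RAW r3
  cy5 -> i5&i6 (add;st) dual
  cy6 -> i7&i8 (ld;mulh) dual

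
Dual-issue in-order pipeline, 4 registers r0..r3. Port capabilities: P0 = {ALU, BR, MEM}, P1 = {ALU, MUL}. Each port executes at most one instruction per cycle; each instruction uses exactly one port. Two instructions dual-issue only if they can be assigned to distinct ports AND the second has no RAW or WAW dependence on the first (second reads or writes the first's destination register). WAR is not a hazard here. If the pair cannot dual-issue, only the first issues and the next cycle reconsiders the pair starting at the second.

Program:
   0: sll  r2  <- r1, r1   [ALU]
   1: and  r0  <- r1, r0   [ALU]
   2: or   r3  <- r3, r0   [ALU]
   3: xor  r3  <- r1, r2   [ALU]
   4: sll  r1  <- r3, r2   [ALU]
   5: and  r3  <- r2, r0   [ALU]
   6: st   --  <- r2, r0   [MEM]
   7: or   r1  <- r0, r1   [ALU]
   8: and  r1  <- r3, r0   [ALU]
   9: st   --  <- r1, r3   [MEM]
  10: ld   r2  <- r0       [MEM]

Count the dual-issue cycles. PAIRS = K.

PAIRS = 3

#0 head=0: sll.ALU and.ALU i0+i1 2-wide
#1 head=2: or.ALU i2 WAW r3
#2 head=3: xor.ALU i3 RAW r3
#3 head=4: sll.ALU and.ALU i4+i5 2-wide
#4 head=6: st.MEM or.ALU i6+i7 2-wide
#5 head=8: and.ALU i8 RAW r1
#6 head=9: st.MEM i9 no-port MEM/MEM
#7 head=10: ld.MEM i10 tail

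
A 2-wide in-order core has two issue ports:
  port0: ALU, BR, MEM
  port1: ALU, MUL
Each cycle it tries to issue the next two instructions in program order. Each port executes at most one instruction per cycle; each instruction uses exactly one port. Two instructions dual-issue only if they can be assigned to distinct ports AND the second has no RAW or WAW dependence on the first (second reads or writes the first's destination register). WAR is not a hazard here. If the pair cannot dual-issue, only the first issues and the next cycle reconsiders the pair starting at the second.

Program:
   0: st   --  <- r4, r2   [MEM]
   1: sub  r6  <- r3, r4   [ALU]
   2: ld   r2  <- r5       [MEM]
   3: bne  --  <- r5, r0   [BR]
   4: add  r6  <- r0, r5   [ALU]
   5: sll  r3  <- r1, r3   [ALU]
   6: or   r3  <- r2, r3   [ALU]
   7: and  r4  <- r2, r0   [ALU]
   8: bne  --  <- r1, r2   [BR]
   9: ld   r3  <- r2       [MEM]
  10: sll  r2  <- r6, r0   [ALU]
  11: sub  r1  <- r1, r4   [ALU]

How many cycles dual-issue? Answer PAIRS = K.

PAIRS = 4

c0: i0&i1 st+sub  2-wide
c1: i2 ld  no-port MEM/BR
c2: i3&i4 bne+add  2-wide
c3: i5 sll  RAW+WAW r3
c4: i6&i7 or+and  2-wide
c5: i8 bne  no-port BR/MEM
c6: i9&i10 ld+sll  2-wide
c7: i11 sub  tail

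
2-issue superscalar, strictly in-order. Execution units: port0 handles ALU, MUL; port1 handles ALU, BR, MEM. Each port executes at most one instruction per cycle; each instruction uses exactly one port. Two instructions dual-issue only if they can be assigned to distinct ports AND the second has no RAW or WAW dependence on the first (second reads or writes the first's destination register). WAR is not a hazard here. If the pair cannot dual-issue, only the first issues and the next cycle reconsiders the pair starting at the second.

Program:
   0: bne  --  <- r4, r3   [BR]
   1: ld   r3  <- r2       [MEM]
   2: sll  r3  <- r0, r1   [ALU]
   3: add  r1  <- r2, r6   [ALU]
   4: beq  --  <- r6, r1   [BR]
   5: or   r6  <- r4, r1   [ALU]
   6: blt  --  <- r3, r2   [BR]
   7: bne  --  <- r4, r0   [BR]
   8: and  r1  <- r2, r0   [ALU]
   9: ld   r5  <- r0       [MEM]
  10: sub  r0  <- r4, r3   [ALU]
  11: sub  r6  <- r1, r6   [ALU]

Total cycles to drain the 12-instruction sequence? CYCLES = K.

t=0 i0:bne.BR ; no-port BR/MEM
t=1 i1:ld.MEM ; WAW r3
t=2 i2,i3:sll.ALU/add.ALU ; pair
t=3 i4,i5:beq.BR/or.ALU ; pair
t=4 i6:blt.BR ; no-port BR/BR
t=5 i7,i8:bne.BR/and.ALU ; pair
t=6 i9,i10:ld.MEM/sub.ALU ; pair
t=7 i11:sub.ALU ; tail

CYCLES = 8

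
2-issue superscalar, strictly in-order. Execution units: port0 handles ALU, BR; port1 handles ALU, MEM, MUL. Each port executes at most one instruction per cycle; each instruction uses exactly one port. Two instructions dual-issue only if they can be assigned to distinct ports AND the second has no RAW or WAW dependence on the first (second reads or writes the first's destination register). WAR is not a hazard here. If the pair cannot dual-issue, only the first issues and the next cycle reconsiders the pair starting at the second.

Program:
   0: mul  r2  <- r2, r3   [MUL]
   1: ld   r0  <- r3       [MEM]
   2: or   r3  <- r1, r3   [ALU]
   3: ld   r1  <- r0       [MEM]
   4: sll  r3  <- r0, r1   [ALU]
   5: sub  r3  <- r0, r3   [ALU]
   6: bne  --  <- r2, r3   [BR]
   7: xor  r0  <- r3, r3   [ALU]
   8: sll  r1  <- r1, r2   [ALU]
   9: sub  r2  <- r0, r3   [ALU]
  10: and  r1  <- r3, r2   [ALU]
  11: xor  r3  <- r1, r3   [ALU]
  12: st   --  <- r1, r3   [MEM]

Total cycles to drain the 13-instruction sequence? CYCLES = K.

c0: i0 mul  no-port MUL/MEM
c1: i1&i2 ld/or  2-wide
c2: i3 ld  RAW r1
c3: i4 sll  RAW+WAW r3
c4: i5 sub  RAW r3
c5: i6&i7 bne/xor  2-wide
c6: i8&i9 sll/sub  2-wide
c7: i10 and  RAW r1
c8: i11 xor  RAW r3
c9: i12 st  tail

CYCLES = 10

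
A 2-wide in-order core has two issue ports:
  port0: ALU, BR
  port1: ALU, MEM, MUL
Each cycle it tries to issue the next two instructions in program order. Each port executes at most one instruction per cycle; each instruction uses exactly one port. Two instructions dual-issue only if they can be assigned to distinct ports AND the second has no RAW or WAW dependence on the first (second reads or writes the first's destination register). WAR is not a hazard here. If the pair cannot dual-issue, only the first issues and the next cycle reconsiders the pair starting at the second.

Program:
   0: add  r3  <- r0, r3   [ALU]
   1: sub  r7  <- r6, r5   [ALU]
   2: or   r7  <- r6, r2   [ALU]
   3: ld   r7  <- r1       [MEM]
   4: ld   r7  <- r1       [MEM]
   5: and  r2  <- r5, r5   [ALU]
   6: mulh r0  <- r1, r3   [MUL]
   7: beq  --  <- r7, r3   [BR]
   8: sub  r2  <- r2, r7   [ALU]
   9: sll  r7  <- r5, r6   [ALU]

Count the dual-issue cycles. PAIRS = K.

t=0 i0&i1:add+sub ; 2-wide
t=1 i2:or ; WAW r7
t=2 i3:ld ; no-port MEM/MEM
t=3 i4&i5:ld+and ; 2-wide
t=4 i6&i7:mulh+beq ; 2-wide
t=5 i8&i9:sub+sll ; 2-wide

PAIRS = 4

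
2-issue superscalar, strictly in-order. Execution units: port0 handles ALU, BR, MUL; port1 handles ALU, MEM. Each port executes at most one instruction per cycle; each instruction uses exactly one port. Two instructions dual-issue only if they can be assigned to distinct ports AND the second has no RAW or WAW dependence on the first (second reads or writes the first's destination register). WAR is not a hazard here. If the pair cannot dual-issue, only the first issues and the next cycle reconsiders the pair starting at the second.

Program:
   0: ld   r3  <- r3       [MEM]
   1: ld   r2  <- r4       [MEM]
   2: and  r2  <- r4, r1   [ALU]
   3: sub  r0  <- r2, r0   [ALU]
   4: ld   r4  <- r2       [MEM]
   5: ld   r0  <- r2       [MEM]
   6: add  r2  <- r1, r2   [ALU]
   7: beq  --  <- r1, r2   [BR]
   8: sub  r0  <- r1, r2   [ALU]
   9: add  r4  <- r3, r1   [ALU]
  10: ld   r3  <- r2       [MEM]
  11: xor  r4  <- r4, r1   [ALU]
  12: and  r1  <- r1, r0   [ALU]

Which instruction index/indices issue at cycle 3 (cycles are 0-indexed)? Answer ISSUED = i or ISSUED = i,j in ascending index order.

  cy0 -> i0 (ld) no-port MEM/MEM
  cy1 -> i1 (ld) WAW r2
  cy2 -> i2 (and) RAW r2
  cy3 -> i3/i4 (sub;ld) 2-wide
  cy4 -> i5/i6 (ld;add) 2-wide
  cy5 -> i7/i8 (beq;sub) 2-wide
  cy6 -> i9/i10 (add;ld) 2-wide
  cy7 -> i11/i12 (xor;and) 2-wide

ISSUED = 3,4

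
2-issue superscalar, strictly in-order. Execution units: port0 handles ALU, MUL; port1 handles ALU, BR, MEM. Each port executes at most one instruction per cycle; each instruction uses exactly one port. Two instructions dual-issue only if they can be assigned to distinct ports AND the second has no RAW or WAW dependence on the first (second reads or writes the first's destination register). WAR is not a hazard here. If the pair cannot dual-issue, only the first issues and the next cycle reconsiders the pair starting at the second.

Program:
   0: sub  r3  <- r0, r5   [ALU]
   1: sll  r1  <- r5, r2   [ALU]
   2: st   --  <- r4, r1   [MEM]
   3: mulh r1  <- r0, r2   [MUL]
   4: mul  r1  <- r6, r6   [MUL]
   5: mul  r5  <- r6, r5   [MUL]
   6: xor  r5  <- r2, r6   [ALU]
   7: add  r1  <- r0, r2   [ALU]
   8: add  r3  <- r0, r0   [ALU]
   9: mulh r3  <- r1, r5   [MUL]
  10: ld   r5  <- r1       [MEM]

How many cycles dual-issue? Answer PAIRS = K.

PAIRS = 4

c0: i0/i1 sub.ALU+sll.ALU  2-wide
c1: i2/i3 st.MEM+mulh.MUL  2-wide
c2: i4 mul.MUL  no-port MUL/MUL
c3: i5 mul.MUL  WAW r5
c4: i6/i7 xor.ALU+add.ALU  2-wide
c5: i8 add.ALU  WAW r3
c6: i9/i10 mulh.MUL+ld.MEM  2-wide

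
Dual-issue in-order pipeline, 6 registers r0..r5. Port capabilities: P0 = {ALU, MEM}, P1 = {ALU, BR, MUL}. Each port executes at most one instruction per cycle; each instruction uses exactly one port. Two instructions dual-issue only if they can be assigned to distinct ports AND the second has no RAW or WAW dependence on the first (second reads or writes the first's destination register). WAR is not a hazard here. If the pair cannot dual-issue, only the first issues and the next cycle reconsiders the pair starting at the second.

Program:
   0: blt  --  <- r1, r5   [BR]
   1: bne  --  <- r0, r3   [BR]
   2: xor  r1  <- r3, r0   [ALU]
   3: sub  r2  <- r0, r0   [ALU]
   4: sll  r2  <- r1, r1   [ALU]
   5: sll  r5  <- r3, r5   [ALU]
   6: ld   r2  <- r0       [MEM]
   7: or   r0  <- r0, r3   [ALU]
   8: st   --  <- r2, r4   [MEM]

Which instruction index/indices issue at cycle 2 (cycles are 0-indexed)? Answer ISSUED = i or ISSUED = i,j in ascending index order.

t=0 i0:blt.BR ; no-port BR/BR
t=1 i1,i2:bne.BR xor.ALU ; 2-wide
t=2 i3:sub.ALU ; WAW r2
t=3 i4,i5:sll.ALU sll.ALU ; 2-wide
t=4 i6,i7:ld.MEM or.ALU ; 2-wide
t=5 i8:st.MEM ; tail

ISSUED = 3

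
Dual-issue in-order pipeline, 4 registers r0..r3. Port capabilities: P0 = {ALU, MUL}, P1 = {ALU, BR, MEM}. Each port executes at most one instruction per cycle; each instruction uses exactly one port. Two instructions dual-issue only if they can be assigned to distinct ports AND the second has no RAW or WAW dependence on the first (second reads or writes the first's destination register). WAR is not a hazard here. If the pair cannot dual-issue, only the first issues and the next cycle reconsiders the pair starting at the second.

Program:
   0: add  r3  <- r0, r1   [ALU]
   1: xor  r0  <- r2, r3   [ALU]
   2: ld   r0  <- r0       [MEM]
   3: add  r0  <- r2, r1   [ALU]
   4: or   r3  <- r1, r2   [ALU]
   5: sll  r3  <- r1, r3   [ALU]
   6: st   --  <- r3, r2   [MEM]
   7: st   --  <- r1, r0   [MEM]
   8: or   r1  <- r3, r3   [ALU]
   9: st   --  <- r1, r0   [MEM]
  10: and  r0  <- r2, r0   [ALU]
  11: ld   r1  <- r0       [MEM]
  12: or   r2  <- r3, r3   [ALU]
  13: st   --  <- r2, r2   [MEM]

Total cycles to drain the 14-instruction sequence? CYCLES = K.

t=0 i0:add.ALU ; RAW r3
t=1 i1:xor.ALU ; RAW+WAW r0
t=2 i2:ld.MEM ; WAW r0
t=3 i3&i4:add.ALU;or.ALU ; 2-wide
t=4 i5:sll.ALU ; RAW r3
t=5 i6:st.MEM ; no-port MEM/MEM
t=6 i7&i8:st.MEM;or.ALU ; 2-wide
t=7 i9&i10:st.MEM;and.ALU ; 2-wide
t=8 i11&i12:ld.MEM;or.ALU ; 2-wide
t=9 i13:st.MEM ; tail

CYCLES = 10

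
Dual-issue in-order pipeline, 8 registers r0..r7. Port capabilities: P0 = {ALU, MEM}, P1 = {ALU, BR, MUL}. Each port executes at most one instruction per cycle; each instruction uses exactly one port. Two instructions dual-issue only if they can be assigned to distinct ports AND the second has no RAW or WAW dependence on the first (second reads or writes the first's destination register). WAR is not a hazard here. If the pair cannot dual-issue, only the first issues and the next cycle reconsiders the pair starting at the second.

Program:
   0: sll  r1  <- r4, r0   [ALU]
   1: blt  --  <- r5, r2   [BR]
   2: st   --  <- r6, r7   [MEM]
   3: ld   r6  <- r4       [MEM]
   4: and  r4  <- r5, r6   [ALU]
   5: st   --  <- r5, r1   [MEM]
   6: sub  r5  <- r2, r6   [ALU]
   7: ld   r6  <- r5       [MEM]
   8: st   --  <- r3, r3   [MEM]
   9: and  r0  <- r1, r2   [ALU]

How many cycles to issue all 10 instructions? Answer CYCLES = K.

#0 head=0: sll+blt i0&i1 dual
#1 head=2: st i2 no-port MEM/MEM
#2 head=3: ld i3 RAW r6
#3 head=4: and+st i4&i5 dual
#4 head=6: sub i6 RAW r5
#5 head=7: ld i7 no-port MEM/MEM
#6 head=8: st+and i8&i9 dual

CYCLES = 7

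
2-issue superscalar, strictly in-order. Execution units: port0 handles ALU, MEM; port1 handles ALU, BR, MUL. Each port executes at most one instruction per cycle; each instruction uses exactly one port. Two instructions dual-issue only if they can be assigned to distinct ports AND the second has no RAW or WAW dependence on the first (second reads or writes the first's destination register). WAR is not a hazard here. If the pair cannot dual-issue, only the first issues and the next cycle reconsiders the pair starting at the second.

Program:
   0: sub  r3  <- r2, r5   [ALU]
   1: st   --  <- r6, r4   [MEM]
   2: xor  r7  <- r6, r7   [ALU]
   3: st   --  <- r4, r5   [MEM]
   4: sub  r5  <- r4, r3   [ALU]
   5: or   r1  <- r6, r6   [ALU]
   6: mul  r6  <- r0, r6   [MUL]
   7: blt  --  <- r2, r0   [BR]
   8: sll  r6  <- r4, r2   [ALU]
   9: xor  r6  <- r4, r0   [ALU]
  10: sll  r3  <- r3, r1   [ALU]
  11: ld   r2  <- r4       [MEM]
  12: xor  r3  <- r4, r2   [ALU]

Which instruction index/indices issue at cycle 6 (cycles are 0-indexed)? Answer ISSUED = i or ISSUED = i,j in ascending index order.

0. sub+st @i0+i1  | dual
1. xor+st @i2+i3  | dual
2. sub+or @i4+i5  | dual
3. mul @i6  | no-port MUL/BR
4. blt+sll @i7+i8  | dual
5. xor+sll @i9+i10  | dual
6. ld @i11  | RAW r2
7. xor @i12  | tail

ISSUED = 11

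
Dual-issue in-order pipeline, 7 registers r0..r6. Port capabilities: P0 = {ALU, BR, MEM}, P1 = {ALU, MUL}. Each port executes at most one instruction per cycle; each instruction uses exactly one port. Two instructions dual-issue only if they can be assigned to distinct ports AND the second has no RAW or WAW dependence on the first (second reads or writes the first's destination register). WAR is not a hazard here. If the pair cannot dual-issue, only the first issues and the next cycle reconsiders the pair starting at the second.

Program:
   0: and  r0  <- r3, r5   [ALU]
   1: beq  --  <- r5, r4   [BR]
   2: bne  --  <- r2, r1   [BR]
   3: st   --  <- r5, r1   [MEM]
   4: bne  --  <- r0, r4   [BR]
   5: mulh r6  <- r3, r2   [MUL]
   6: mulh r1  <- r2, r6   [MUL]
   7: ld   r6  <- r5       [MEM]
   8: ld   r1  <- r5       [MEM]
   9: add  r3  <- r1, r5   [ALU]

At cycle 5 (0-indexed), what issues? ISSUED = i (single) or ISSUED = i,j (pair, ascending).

t=0 i0+i1:and.ALU+beq.BR ; 2-wide
t=1 i2:bne.BR ; no-port BR/MEM
t=2 i3:st.MEM ; no-port MEM/BR
t=3 i4+i5:bne.BR+mulh.MUL ; 2-wide
t=4 i6+i7:mulh.MUL+ld.MEM ; 2-wide
t=5 i8:ld.MEM ; RAW r1
t=6 i9:add.ALU ; tail

ISSUED = 8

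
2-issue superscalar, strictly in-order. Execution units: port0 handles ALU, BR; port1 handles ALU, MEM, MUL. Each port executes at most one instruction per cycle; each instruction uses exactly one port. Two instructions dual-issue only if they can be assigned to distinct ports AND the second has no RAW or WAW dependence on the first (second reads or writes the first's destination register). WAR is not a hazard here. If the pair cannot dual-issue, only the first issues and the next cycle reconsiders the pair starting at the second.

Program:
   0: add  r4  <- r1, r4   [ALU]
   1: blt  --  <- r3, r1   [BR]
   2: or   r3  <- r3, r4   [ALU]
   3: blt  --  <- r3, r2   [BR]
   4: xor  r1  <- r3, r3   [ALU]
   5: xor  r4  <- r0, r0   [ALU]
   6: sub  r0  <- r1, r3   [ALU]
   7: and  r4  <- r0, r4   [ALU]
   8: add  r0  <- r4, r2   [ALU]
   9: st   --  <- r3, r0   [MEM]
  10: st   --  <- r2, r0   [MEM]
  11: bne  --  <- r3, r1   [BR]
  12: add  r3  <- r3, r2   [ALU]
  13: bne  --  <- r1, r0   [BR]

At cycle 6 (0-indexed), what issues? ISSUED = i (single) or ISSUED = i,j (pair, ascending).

ISSUED = 9

c0: i0,i1 add;blt  2-wide
c1: i2 or  RAW r3
c2: i3,i4 blt;xor  2-wide
c3: i5,i6 xor;sub  2-wide
c4: i7 and  RAW r4
c5: i8 add  RAW r0
c6: i9 st  no-port MEM/MEM
c7: i10,i11 st;bne  2-wide
c8: i12,i13 add;bne  2-wide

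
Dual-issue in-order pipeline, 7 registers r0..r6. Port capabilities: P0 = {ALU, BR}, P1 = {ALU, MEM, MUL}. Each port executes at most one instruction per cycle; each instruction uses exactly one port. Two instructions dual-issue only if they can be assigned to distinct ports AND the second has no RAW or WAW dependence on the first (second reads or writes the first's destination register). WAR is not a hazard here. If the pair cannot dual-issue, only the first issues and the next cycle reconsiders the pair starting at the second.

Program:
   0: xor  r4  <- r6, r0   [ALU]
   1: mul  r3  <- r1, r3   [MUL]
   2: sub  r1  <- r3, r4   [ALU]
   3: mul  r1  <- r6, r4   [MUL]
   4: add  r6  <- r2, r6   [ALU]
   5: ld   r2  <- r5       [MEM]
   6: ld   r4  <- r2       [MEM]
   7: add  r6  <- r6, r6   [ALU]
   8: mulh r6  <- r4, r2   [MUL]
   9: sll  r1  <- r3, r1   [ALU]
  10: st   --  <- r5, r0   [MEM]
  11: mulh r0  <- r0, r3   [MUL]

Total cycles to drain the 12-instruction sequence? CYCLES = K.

CYCLES = 8

t=0 i0/i1:xor.ALU;mul.MUL ; dual
t=1 i2:sub.ALU ; WAW r1
t=2 i3/i4:mul.MUL;add.ALU ; dual
t=3 i5:ld.MEM ; no-port MEM/MEM
t=4 i6/i7:ld.MEM;add.ALU ; dual
t=5 i8/i9:mulh.MUL;sll.ALU ; dual
t=6 i10:st.MEM ; no-port MEM/MUL
t=7 i11:mulh.MUL ; tail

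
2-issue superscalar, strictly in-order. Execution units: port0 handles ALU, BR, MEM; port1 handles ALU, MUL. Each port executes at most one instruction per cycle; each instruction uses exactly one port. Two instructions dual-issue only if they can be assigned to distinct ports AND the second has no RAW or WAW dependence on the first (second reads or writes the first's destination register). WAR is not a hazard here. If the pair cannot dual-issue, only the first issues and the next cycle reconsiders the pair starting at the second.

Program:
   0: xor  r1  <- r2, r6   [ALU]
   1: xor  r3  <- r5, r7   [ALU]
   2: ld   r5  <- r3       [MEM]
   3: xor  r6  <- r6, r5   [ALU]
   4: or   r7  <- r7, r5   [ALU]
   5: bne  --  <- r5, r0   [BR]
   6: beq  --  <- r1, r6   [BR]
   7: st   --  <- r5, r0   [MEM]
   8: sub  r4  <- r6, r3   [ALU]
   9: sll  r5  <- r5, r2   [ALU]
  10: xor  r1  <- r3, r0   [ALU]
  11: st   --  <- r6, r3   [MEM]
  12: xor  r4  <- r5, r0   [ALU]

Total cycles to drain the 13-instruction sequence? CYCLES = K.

CYCLES = 8

c0: i0/i1 xor xor  2-wide
c1: i2 ld  RAW r5
c2: i3/i4 xor or  2-wide
c3: i5 bne  no-port BR/BR
c4: i6 beq  no-port BR/MEM
c5: i7/i8 st sub  2-wide
c6: i9/i10 sll xor  2-wide
c7: i11/i12 st xor  2-wide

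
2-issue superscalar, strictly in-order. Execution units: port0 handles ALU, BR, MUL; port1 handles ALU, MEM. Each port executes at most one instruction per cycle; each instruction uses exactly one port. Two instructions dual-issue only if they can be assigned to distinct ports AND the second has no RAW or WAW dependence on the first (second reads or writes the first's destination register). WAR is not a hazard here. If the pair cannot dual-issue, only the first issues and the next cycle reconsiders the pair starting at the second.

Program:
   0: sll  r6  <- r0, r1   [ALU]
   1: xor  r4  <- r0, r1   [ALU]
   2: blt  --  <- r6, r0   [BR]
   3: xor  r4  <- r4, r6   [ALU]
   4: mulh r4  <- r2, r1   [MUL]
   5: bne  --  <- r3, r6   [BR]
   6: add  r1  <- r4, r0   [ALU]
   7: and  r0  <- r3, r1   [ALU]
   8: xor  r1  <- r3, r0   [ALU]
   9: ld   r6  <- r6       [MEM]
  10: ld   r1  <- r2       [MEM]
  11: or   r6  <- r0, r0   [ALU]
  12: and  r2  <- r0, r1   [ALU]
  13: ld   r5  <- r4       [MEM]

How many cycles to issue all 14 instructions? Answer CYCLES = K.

  cy0 -> i0+i1 (sll.ALU+xor.ALU) pair
  cy1 -> i2+i3 (blt.BR+xor.ALU) pair
  cy2 -> i4 (mulh.MUL) no-port MUL/BR
  cy3 -> i5+i6 (bne.BR+add.ALU) pair
  cy4 -> i7 (and.ALU) RAW r0
  cy5 -> i8+i9 (xor.ALU+ld.MEM) pair
  cy6 -> i10+i11 (ld.MEM+or.ALU) pair
  cy7 -> i12+i13 (and.ALU+ld.MEM) pair

CYCLES = 8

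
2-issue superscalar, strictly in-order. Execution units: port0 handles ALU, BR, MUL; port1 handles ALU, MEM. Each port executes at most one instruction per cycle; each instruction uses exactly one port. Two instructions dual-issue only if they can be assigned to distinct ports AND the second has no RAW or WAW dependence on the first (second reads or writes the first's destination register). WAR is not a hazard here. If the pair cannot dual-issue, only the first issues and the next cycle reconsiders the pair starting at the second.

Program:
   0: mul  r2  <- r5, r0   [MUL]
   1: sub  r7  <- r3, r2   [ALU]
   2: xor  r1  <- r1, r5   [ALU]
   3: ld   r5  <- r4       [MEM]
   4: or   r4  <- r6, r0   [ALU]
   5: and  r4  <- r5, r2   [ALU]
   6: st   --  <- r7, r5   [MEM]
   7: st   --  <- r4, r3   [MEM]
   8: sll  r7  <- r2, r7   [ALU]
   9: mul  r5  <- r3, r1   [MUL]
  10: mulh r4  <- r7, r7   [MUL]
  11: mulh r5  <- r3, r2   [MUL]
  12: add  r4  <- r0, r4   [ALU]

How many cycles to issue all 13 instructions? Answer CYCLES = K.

0. mul @i0  | RAW r2
1. sub;xor @i1&i2  | dual
2. ld;or @i3&i4  | dual
3. and;st @i5&i6  | dual
4. st;sll @i7&i8  | dual
5. mul @i9  | no-port MUL/MUL
6. mulh @i10  | no-port MUL/MUL
7. mulh;add @i11&i12  | dual

CYCLES = 8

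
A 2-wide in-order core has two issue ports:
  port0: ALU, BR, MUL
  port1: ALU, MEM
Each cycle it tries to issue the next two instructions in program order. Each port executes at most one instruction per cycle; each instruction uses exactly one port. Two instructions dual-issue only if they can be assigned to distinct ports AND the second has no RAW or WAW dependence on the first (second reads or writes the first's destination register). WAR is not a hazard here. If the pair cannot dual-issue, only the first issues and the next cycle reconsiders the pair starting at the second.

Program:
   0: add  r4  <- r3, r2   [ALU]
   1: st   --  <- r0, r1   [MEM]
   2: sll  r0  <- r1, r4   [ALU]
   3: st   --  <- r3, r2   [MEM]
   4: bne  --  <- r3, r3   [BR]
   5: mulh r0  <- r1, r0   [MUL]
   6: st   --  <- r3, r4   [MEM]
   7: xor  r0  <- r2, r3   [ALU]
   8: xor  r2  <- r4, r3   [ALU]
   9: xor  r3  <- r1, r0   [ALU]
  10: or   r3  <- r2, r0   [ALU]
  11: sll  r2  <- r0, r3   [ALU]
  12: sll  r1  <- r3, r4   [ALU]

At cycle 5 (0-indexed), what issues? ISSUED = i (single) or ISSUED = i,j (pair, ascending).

c0: i0,i1 add.ALU st.MEM  dual
c1: i2,i3 sll.ALU st.MEM  dual
c2: i4 bne.BR  no-port BR/MUL
c3: i5,i6 mulh.MUL st.MEM  dual
c4: i7,i8 xor.ALU xor.ALU  dual
c5: i9 xor.ALU  WAW r3
c6: i10 or.ALU  RAW r3
c7: i11,i12 sll.ALU sll.ALU  dual

ISSUED = 9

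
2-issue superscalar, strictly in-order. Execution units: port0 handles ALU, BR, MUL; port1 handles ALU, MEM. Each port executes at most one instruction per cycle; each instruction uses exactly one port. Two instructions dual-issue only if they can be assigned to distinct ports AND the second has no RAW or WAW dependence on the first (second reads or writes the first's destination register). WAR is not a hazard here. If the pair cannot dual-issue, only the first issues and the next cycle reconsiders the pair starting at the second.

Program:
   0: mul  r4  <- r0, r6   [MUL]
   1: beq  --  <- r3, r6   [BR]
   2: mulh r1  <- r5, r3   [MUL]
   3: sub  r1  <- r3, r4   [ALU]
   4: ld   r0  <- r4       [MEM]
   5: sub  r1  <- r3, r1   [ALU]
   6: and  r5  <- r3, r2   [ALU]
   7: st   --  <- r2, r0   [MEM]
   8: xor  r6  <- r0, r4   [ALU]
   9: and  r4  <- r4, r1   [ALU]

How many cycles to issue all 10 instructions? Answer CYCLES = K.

t=0 i0:mul.MUL ; no-port MUL/BR
t=1 i1:beq.BR ; no-port BR/MUL
t=2 i2:mulh.MUL ; WAW r1
t=3 i3+i4:sub.ALU+ld.MEM ; dual
t=4 i5+i6:sub.ALU+and.ALU ; dual
t=5 i7+i8:st.MEM+xor.ALU ; dual
t=6 i9:and.ALU ; tail

CYCLES = 7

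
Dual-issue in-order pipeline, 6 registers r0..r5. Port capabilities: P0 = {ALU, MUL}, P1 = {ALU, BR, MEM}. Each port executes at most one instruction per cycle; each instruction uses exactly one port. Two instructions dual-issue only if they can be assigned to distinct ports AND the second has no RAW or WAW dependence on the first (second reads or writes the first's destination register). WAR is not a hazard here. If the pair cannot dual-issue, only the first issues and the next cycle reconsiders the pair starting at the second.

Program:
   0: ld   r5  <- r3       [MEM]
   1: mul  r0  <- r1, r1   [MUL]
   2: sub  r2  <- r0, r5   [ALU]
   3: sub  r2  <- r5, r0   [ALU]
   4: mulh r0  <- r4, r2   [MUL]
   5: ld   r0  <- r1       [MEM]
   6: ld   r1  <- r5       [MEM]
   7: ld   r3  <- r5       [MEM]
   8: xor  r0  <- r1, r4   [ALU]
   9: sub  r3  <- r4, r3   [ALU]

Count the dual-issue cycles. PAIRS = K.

  cy0 -> i0&i1 (ld;mul) 2-wide
  cy1 -> i2 (sub) WAW r2
  cy2 -> i3 (sub) RAW r2
  cy3 -> i4 (mulh) WAW r0
  cy4 -> i5 (ld) no-port MEM/MEM
  cy5 -> i6 (ld) no-port MEM/MEM
  cy6 -> i7&i8 (ld;xor) 2-wide
  cy7 -> i9 (sub) tail

PAIRS = 2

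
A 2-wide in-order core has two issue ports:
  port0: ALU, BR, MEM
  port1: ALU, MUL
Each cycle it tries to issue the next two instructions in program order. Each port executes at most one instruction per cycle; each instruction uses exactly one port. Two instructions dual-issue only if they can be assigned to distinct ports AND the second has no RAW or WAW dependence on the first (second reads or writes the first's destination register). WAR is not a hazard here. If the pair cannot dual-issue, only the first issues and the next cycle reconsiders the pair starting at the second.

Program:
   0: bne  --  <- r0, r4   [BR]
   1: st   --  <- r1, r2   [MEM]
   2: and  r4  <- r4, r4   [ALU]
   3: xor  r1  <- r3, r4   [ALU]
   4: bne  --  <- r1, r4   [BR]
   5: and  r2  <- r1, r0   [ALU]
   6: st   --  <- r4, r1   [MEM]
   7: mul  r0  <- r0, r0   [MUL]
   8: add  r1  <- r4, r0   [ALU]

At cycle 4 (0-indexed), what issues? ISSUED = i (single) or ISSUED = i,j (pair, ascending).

c0: i0 bne  no-port BR/MEM
c1: i1+i2 st/and  pair
c2: i3 xor  RAW r1
c3: i4+i5 bne/and  pair
c4: i6+i7 st/mul  pair
c5: i8 add  tail

ISSUED = 6,7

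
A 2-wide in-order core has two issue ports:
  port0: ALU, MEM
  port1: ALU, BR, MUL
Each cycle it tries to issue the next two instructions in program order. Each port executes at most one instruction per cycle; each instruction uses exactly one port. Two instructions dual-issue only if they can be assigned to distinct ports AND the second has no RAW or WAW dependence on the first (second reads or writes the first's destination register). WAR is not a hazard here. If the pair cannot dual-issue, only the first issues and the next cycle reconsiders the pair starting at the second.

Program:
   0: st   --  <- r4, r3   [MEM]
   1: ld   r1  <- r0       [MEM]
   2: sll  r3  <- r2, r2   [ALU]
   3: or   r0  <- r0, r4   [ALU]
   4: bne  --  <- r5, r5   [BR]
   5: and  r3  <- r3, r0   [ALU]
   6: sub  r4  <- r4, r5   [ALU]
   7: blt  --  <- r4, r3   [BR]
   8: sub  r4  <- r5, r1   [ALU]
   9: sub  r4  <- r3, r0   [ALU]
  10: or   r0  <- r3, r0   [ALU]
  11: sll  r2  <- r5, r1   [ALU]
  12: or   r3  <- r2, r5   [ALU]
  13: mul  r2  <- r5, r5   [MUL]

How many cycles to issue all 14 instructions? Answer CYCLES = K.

  cy0 -> i0 (st.MEM) no-port MEM/MEM
  cy1 -> i1,i2 (ld.MEM/sll.ALU) 2-wide
  cy2 -> i3,i4 (or.ALU/bne.BR) 2-wide
  cy3 -> i5,i6 (and.ALU/sub.ALU) 2-wide
  cy4 -> i7,i8 (blt.BR/sub.ALU) 2-wide
  cy5 -> i9,i10 (sub.ALU/or.ALU) 2-wide
  cy6 -> i11 (sll.ALU) RAW r2
  cy7 -> i12,i13 (or.ALU/mul.MUL) 2-wide

CYCLES = 8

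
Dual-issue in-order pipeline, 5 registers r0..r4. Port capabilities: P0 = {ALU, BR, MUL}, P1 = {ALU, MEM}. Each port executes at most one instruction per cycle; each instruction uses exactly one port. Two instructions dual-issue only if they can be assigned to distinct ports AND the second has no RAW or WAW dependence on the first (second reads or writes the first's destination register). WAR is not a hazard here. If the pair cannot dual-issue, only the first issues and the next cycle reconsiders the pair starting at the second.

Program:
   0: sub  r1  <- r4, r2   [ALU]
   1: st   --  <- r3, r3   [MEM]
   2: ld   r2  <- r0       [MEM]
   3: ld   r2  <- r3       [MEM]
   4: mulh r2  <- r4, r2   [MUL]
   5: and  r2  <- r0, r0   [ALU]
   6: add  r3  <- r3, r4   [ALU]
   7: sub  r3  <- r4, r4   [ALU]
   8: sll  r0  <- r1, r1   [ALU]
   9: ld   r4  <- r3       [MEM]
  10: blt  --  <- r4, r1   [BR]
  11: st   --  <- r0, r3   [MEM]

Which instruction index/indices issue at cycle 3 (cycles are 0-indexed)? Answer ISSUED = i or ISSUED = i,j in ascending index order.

#0 head=0: sub st i0+i1 dual
#1 head=2: ld i2 no-port MEM/MEM
#2 head=3: ld i3 RAW+WAW r2
#3 head=4: mulh i4 WAW r2
#4 head=5: and add i5+i6 dual
#5 head=7: sub sll i7+i8 dual
#6 head=9: ld i9 RAW r4
#7 head=10: blt st i10+i11 dual

ISSUED = 4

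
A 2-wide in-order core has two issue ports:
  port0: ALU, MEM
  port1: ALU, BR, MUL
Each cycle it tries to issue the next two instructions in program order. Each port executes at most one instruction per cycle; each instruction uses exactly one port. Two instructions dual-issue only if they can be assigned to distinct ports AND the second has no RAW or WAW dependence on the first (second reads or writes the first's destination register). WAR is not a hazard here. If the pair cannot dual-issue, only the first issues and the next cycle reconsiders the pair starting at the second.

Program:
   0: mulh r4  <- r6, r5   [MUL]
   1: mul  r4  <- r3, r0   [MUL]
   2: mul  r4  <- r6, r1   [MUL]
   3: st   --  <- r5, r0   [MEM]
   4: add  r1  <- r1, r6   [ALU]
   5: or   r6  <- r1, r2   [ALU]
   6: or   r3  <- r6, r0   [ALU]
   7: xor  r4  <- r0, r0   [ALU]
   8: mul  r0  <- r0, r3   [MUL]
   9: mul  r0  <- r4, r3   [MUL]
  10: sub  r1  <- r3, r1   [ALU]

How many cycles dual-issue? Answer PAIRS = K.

#0 head=0: mulh.MUL i0 no-port MUL/MUL
#1 head=1: mul.MUL i1 no-port MUL/MUL
#2 head=2: mul.MUL/st.MEM i2,i3 dual
#3 head=4: add.ALU i4 RAW r1
#4 head=5: or.ALU i5 RAW r6
#5 head=6: or.ALU/xor.ALU i6,i7 dual
#6 head=8: mul.MUL i8 no-port MUL/MUL
#7 head=9: mul.MUL/sub.ALU i9,i10 dual

PAIRS = 3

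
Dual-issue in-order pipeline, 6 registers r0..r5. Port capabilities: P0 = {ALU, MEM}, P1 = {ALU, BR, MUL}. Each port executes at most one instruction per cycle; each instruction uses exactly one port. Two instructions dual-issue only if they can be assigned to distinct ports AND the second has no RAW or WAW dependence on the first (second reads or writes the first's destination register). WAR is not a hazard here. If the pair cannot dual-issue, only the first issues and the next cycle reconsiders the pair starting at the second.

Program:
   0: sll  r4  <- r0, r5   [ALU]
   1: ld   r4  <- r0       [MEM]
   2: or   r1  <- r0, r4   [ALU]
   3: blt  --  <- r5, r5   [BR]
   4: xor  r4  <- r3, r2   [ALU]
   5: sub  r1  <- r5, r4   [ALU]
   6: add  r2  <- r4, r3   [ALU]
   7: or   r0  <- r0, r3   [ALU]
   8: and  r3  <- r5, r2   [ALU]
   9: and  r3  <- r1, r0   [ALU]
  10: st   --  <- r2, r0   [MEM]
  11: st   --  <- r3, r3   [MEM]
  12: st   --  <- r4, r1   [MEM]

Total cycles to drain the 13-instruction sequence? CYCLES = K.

c0: i0 sll.ALU  WAW r4
c1: i1 ld.MEM  RAW r4
c2: i2,i3 or.ALU;blt.BR  pair
c3: i4 xor.ALU  RAW r4
c4: i5,i6 sub.ALU;add.ALU  pair
c5: i7,i8 or.ALU;and.ALU  pair
c6: i9,i10 and.ALU;st.MEM  pair
c7: i11 st.MEM  no-port MEM/MEM
c8: i12 st.MEM  tail

CYCLES = 9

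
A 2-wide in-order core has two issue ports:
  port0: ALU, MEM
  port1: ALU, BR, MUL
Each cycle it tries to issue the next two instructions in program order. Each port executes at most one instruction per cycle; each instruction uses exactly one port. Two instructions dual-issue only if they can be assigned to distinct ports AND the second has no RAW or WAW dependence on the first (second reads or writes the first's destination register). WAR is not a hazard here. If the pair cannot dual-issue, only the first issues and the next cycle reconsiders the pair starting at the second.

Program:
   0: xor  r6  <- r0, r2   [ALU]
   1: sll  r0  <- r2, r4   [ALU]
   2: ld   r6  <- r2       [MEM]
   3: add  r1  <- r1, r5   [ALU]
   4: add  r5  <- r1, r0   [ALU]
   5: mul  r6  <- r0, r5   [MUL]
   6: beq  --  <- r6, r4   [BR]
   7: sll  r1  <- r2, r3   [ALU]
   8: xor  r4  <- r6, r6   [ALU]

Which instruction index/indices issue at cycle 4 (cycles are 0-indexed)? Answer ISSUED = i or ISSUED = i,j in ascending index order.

ISSUED = 6,7

[0] i0,i1  xor.ALU;sll.ALU  -- dual
[1] i2,i3  ld.MEM;add.ALU  -- dual
[2] i4  add.ALU  -- RAW r5
[3] i5  mul.MUL  -- no-port MUL/BR
[4] i6,i7  beq.BR;sll.ALU  -- dual
[5] i8  xor.ALU  -- tail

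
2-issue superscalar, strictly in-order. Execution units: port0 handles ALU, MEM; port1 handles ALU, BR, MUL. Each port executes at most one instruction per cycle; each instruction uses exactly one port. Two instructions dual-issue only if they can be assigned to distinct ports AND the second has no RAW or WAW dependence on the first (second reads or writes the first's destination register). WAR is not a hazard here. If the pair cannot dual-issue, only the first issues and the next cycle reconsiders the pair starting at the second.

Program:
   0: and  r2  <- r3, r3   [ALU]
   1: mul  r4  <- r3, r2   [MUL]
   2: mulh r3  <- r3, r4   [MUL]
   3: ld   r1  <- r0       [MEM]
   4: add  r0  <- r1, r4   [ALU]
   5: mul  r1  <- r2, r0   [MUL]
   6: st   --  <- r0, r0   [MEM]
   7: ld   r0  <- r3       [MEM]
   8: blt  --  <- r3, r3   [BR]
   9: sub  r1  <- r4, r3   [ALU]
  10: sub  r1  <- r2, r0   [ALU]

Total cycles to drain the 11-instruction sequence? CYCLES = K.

CYCLES = 8

[0] i0  and.ALU  -- RAW r2
[1] i1  mul.MUL  -- no-port MUL/MUL
[2] i2&i3  mulh.MUL+ld.MEM  -- 2-wide
[3] i4  add.ALU  -- RAW r0
[4] i5&i6  mul.MUL+st.MEM  -- 2-wide
[5] i7&i8  ld.MEM+blt.BR  -- 2-wide
[6] i9  sub.ALU  -- WAW r1
[7] i10  sub.ALU  -- tail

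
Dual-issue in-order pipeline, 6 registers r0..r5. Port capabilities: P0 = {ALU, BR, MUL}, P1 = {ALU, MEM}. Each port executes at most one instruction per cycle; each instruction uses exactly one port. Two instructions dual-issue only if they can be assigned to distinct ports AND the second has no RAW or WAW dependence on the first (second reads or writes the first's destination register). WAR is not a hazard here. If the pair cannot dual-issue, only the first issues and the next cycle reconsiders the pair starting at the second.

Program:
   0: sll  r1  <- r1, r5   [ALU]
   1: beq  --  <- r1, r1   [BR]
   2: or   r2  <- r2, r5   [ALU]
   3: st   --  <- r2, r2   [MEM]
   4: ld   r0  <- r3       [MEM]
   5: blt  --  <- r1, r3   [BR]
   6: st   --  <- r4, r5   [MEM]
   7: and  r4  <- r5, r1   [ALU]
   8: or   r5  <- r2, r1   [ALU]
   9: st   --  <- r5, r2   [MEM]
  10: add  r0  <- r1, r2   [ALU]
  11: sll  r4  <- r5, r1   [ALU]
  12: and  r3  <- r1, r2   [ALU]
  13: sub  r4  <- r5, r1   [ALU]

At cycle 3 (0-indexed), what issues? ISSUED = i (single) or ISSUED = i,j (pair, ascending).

#0 head=0: sll i0 RAW r1
#1 head=1: beq;or i1&i2 2-wide
#2 head=3: st i3 no-port MEM/MEM
#3 head=4: ld;blt i4&i5 2-wide
#4 head=6: st;and i6&i7 2-wide
#5 head=8: or i8 RAW r5
#6 head=9: st;add i9&i10 2-wide
#7 head=11: sll;and i11&i12 2-wide
#8 head=13: sub i13 tail

ISSUED = 4,5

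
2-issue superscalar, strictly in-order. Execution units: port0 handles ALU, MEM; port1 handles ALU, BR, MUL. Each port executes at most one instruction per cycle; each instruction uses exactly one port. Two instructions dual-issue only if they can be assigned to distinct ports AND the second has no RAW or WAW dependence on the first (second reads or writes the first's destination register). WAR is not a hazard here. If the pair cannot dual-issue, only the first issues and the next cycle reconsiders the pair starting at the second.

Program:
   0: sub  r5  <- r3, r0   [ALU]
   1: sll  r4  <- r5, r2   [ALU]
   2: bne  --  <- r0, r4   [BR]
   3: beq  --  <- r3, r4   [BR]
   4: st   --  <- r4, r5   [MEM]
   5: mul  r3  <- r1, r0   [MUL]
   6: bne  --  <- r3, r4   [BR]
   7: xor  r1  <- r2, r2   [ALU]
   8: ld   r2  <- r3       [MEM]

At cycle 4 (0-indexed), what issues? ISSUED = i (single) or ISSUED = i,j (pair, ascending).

ISSUED = 5

0. sub.ALU @i0  | RAW r5
1. sll.ALU @i1  | RAW r4
2. bne.BR @i2  | no-port BR/BR
3. beq.BR+st.MEM @i3&i4  | dual
4. mul.MUL @i5  | no-port MUL/BR
5. bne.BR+xor.ALU @i6&i7  | dual
6. ld.MEM @i8  | tail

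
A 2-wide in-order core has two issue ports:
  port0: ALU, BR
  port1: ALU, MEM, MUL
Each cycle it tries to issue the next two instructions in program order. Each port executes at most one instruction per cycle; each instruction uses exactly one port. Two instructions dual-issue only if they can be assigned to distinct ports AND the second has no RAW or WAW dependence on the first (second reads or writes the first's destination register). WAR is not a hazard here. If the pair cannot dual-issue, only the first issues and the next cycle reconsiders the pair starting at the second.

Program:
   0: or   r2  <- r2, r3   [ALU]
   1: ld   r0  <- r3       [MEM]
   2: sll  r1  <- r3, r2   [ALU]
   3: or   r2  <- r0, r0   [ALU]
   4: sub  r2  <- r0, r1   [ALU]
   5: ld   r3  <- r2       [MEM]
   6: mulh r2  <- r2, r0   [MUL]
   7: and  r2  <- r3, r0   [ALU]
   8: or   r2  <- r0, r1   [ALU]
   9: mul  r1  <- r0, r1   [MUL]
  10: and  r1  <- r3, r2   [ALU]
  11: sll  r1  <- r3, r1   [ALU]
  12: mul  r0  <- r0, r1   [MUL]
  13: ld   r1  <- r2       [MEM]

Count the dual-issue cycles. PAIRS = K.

  cy0 -> i0/i1 (or.ALU/ld.MEM) pair
  cy1 -> i2/i3 (sll.ALU/or.ALU) pair
  cy2 -> i4 (sub.ALU) RAW r2
  cy3 -> i5 (ld.MEM) no-port MEM/MUL
  cy4 -> i6 (mulh.MUL) WAW r2
  cy5 -> i7 (and.ALU) WAW r2
  cy6 -> i8/i9 (or.ALU/mul.MUL) pair
  cy7 -> i10 (and.ALU) RAW+WAW r1
  cy8 -> i11 (sll.ALU) RAW r1
  cy9 -> i12 (mul.MUL) no-port MUL/MEM
  cy10 -> i13 (ld.MEM) tail

PAIRS = 3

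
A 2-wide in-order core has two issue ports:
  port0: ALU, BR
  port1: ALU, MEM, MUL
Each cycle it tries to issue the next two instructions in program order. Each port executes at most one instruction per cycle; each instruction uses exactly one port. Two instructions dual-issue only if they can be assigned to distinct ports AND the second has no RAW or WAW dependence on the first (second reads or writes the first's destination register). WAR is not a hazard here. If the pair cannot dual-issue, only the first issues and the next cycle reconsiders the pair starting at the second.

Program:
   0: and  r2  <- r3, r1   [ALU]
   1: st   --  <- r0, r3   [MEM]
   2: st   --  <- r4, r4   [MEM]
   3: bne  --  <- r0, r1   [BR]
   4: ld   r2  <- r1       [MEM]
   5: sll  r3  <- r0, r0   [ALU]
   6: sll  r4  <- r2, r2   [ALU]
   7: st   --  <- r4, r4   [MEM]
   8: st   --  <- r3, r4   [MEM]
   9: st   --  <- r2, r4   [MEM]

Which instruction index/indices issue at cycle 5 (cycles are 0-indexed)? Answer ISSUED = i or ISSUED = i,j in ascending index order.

c0: i0&i1 and.ALU;st.MEM  2-wide
c1: i2&i3 st.MEM;bne.BR  2-wide
c2: i4&i5 ld.MEM;sll.ALU  2-wide
c3: i6 sll.ALU  RAW r4
c4: i7 st.MEM  no-port MEM/MEM
c5: i8 st.MEM  no-port MEM/MEM
c6: i9 st.MEM  tail

ISSUED = 8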